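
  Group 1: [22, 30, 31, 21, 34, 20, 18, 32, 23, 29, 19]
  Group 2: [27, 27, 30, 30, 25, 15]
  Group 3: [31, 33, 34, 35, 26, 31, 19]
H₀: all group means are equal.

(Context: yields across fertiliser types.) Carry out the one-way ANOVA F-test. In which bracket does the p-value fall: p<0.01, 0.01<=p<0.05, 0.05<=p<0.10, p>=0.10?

p-value bracket: p>=0.10

Group means [25.36, 25.67, 29.86], grand mean 26.750
SSB = Σnᵢ(x̄ᵢ−x̄)² = 95.764; SSW = ΣΣ(x−x̄ᵢ)² = 688.736
MSB = 95.764/2 = 47.8820; MSW = 688.736/21 = 32.7969
F = MSB/MSW = 1.4600
df = (2, 21)
p-value (upper-tail) = 0.25488
→ bracket: p>=0.10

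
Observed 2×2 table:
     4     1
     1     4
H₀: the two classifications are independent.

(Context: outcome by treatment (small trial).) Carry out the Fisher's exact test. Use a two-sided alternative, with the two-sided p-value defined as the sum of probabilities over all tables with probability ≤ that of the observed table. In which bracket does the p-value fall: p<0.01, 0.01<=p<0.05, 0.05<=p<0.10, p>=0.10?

p-value bracket: p>=0.10

Margins: r₁=5, r₂=5, c₁=5, c₂=5, n=10
p_obs = C(5,4)·C(5,1)/C(10,5); sum pmf over tables with pmf ≤ p_obs
p-value (two-sided) = 0.20635
→ bracket: p>=0.10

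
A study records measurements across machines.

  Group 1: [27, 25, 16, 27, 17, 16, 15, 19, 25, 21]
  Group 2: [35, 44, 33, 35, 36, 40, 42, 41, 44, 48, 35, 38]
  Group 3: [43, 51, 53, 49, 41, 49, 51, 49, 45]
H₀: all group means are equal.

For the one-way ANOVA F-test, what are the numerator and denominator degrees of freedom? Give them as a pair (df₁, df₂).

k = 3 groups, N = 31 total
df = (k−1, N−k) = (3−1, 31−3) = (2, 28)

degrees of freedom = [2, 28]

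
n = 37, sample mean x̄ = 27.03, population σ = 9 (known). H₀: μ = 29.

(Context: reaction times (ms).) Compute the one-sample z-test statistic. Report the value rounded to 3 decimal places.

SE = σ/√n = 9/√37 = 1.4796
z = (x̄−μ₀)/SE = (27.03−29)/1.4796 = -1.3314

test statistic = -1.331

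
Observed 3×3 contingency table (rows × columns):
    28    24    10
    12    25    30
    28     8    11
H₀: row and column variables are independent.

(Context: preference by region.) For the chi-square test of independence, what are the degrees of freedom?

degrees of freedom = 4

df = (r−1)(c−1) = (3−1)·(3−1) = 4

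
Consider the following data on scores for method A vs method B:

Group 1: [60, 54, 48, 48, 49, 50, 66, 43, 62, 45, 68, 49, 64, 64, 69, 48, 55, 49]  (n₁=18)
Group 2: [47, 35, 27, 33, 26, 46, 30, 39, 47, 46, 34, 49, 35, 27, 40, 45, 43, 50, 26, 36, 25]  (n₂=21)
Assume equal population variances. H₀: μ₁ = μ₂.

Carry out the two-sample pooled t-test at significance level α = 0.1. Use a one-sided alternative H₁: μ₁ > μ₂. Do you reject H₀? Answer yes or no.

x̄₁=55.056, s₁=8.564, n₁=18
x̄₂=37.429, s₂=8.524, n₂=21
s_p² = [17·8.564² + 20·8.524²]/37 = 72.9753
SE = √(s_p²·(1/18+1/21)) = 2.7439
t = (55.056−37.429)/2.7439 = 6.4240
df = 37
p-value (one-sided, H₁ greater) = 0.00000
At α=0.1: p < α → reject H₀

reject H₀: yes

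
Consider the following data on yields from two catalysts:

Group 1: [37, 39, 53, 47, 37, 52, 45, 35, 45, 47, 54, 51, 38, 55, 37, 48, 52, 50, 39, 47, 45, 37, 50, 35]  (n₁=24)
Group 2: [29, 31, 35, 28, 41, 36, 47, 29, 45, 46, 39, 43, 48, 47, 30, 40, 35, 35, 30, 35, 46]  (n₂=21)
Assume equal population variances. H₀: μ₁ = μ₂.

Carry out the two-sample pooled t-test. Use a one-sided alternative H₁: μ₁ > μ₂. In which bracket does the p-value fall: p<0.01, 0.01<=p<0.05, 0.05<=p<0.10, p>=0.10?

x̄₁=44.792, s₁=6.679, n₁=24
x̄₂=37.857, s₂=6.916, n₂=21
s_p² = [23·6.679² + 20·6.916²]/43 = 46.1053
SE = √(s_p²·(1/24+1/21)) = 2.0289
t = (44.792−37.857)/2.0289 = 3.4178
df = 43
p-value (one-sided, H₁ greater) = 0.00070
→ bracket: p<0.01

p-value bracket: p<0.01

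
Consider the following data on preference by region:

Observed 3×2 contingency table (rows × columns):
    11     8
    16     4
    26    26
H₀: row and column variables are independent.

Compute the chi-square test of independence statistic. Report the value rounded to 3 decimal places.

test statistic = 5.346

Row totals [19, 20, 52], col totals [53, 38], n=91
χ² = (11−11.07)²/11.07 + (8−7.93)²/7.93 + (16−11.65)²/11.65 + (4−8.35)²/8.35 + (26−30.29)²/30.29 + (26−21.71)²/21.71 = 5.3464
df = 2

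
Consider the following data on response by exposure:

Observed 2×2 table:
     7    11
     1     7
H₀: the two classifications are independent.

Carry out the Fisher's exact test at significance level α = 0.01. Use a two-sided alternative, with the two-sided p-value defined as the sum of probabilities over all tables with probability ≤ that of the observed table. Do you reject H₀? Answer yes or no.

Margins: r₁=18, r₂=8, c₁=8, c₂=18, n=26
p_obs = C(18,7)·C(8,1)/C(26,8); sum pmf over tables with pmf ≤ p_obs
p-value (two-sided) = 0.36016
At α=0.01: p ≥ α → fail to reject H₀

reject H₀: no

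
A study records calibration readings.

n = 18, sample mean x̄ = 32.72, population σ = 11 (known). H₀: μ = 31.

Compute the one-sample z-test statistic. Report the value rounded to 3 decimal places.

test statistic = 0.663

SE = σ/√n = 11/√18 = 2.5927
z = (x̄−μ₀)/SE = (32.72−31)/2.5927 = 0.6634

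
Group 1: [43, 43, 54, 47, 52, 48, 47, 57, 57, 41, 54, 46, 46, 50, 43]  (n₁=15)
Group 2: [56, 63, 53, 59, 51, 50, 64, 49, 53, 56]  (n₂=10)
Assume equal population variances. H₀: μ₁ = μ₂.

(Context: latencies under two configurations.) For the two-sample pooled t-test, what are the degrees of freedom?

df = n₁ + n₂ − 2 = 15 + 10 − 2 = 23

degrees of freedom = 23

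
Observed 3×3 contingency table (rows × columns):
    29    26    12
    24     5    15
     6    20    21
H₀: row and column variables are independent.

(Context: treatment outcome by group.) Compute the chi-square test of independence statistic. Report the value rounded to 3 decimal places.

Row totals [67, 44, 47], col totals [59, 51, 48], n=158
χ² = (29−25.02)²/25.02 + (26−21.63)²/21.63 + (12−20.35)²/20.35 + (24−16.43)²/16.43 + (5−14.20)²/14.20 + (15−13.37)²/13.37 + (6−17.55)²/17.55 + (20−15.17)²/15.17 + (21−14.28)²/14.28 = 26.8997
df = 4

test statistic = 26.900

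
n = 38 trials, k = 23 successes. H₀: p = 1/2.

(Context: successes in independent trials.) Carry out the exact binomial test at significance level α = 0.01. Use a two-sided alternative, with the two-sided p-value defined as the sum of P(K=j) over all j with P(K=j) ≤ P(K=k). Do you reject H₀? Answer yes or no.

reject H₀: no

Exact binomial: n=38, k=23, p₀=1/2=0.5000
P(X=j) = C(n,j)·p₀^j·(1−p₀)^(n−j); p = Σ P(X=j) over j with P(X=j) ≤ P(X=23)
p-value (two-sided) = 0.25588
At α=0.01: p ≥ α → fail to reject H₀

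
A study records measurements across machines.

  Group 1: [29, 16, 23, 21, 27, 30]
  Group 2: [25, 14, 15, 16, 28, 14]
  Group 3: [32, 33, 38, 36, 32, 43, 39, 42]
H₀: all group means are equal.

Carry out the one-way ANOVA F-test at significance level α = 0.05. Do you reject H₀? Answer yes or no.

reject H₀: yes

Group means [24.33, 18.67, 36.88], grand mean 27.650
SSB = Σnᵢ(x̄ᵢ−x̄)² = 1231.008; SSW = ΣΣ(x−x̄ᵢ)² = 467.542
MSB = 1231.008/2 = 615.5042; MSW = 467.542/17 = 27.5025
F = MSB/MSW = 22.3800
df = (2, 17)
p-value (upper-tail) = 0.00002
At α=0.05: p < α → reject H₀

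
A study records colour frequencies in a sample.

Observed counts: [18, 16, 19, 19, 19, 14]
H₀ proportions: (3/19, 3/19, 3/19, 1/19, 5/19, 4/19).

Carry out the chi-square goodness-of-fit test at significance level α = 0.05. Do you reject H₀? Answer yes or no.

reject H₀: yes

n = 105; E_i = n·p_i = [16.58, 16.58, 16.58, 5.53, 27.63, 22.11]
χ² = (18−16.58)²/16.58 + (16−16.58)²/16.58 + (19−16.58)²/16.58 + (19−5.53)²/5.53 + (19−27.63)²/27.63 + (14−22.11)²/22.11 = 39.0140
df = 5
p-value (upper-tail) = 0.00000
At α=0.05: p < α → reject H₀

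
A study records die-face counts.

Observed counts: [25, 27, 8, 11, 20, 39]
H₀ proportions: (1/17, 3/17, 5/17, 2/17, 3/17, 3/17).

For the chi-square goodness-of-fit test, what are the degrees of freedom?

df = k − 1 = 6 − 1 = 5

degrees of freedom = 5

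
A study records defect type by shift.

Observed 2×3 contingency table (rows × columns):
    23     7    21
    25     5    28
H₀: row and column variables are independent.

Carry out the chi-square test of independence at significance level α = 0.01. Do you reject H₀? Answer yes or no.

reject H₀: no

Row totals [51, 58], col totals [48, 12, 49], n=109
χ² = (23−22.46)²/22.46 + (7−5.61)²/5.61 + (21−22.93)²/22.93 + (25−25.54)²/25.54 + (5−6.39)²/6.39 + (28−26.07)²/26.07 = 0.9711
df = 2
p-value (upper-tail) = 0.61535
At α=0.01: p ≥ α → fail to reject H₀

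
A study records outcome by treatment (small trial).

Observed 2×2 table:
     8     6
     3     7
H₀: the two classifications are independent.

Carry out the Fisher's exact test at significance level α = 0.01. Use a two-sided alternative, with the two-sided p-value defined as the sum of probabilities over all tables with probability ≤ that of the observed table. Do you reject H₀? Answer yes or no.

Margins: r₁=14, r₂=10, c₁=11, c₂=13, n=24
p_obs = C(14,8)·C(10,3)/C(24,11); sum pmf over tables with pmf ≤ p_obs
p-value (two-sided) = 0.23967
At α=0.01: p ≥ α → fail to reject H₀

reject H₀: no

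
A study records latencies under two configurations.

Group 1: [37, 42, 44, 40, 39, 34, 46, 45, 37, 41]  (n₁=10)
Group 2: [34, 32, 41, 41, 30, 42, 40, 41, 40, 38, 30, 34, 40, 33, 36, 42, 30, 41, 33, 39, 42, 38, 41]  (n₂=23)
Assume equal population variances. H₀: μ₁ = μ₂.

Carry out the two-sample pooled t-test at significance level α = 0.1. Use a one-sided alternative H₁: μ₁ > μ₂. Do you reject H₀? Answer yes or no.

reject H₀: yes

x̄₁=40.500, s₁=3.866, n₁=10
x̄₂=37.304, s₂=4.311, n₂=23
s_p² = [9·3.866² + 22·4.311²]/31 = 17.5281
SE = √(s_p²·(1/10+1/23)) = 1.5858
t = (40.500−37.304)/1.5858 = 2.0151
df = 31
p-value (one-sided, H₁ greater) = 0.02632
At α=0.1: p < α → reject H₀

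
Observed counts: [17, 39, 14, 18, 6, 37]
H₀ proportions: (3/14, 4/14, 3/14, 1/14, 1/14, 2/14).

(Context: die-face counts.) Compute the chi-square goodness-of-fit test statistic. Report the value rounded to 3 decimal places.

n = 131; E_i = n·p_i = [28.07, 37.43, 28.07, 9.36, 9.36, 18.71]
χ² = (17−28.07)²/28.07 + (39−37.43)²/37.43 + (14−28.07)²/28.07 + (18−9.36)²/9.36 + (6−9.36)²/9.36 + (37−18.71)²/18.71 = 38.5407
df = 5

test statistic = 38.541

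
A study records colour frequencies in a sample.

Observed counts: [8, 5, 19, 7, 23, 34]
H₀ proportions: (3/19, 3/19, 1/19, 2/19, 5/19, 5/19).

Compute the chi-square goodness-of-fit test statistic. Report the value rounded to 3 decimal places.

n = 96; E_i = n·p_i = [15.16, 15.16, 5.05, 10.11, 25.26, 25.26]
χ² = (8−15.16)²/15.16 + (5−15.16)²/15.16 + (19−5.05)²/5.05 + (7−10.11)²/10.11 + (23−25.26)²/25.26 + (34−25.26)²/25.26 = 52.8663
df = 5

test statistic = 52.866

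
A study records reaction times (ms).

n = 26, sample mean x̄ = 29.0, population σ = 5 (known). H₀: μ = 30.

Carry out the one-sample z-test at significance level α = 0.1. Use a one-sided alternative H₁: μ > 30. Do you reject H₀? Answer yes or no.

reject H₀: no

SE = σ/√n = 5/√26 = 0.9806
z = (x̄−μ₀)/SE = (29.0−30)/0.9806 = -1.0198
p-value (one-sided, H₁ greater) = 0.84609
At α=0.1: p ≥ α → fail to reject H₀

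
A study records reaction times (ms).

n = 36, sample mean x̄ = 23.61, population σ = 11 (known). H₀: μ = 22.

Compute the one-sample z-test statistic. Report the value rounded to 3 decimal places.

SE = σ/√n = 11/√36 = 1.8333
z = (x̄−μ₀)/SE = (23.61−22)/1.8333 = 0.8782

test statistic = 0.878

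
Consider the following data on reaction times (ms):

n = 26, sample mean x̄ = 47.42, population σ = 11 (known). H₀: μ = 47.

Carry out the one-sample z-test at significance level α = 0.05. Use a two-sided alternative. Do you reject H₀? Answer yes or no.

SE = σ/√n = 11/√26 = 2.1573
z = (x̄−μ₀)/SE = (47.42−47)/2.1573 = 0.1947
p-value (two-sided) = 0.84564
At α=0.05: p ≥ α → fail to reject H₀

reject H₀: no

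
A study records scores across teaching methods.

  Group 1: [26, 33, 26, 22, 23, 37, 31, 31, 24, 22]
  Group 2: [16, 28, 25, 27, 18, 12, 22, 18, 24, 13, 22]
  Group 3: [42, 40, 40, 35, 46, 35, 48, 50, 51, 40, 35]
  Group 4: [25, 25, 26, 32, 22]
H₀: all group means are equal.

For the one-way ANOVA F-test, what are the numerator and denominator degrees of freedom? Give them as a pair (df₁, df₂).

degrees of freedom = [3, 33]

k = 4 groups, N = 37 total
df = (k−1, N−k) = (4−1, 37−4) = (3, 33)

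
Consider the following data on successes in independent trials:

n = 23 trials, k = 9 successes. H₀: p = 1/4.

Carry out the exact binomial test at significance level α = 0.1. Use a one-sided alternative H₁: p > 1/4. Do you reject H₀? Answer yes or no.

Exact binomial: n=23, k=9, p₀=1/4=0.2500
P(X≥9) from Σ C(n,i)·p₀^i·(1−p₀)^(n−i)
p-value (one-sided, H₁ greater) = 0.09632
At α=0.1: p < α → reject H₀

reject H₀: yes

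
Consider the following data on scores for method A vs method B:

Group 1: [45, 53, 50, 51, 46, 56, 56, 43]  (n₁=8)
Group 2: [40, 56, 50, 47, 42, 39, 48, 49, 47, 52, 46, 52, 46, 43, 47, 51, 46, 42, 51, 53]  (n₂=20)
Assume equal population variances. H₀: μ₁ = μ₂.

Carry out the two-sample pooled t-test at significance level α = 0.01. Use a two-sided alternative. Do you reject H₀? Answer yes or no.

x̄₁=50.000, s₁=4.957, n₁=8
x̄₂=47.350, s₂=4.545, n₂=20
s_p² = [7·4.957² + 19·4.545²]/26 = 21.7135
SE = √(s_p²·(1/8+1/20)) = 1.9493
t = (50.000−47.350)/1.9493 = 1.3594
df = 26
p-value (two-sided) = 0.18568
At α=0.01: p ≥ α → fail to reject H₀

reject H₀: no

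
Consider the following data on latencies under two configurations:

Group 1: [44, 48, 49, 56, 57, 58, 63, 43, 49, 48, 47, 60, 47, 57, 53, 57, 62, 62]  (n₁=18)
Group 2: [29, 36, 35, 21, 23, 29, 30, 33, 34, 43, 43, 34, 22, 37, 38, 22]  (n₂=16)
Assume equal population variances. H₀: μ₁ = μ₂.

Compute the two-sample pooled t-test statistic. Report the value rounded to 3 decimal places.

test statistic = 9.190

x̄₁=53.333, s₁=6.535, n₁=18
x̄₂=31.812, s₂=7.120, n₂=16
s_p² = [17·6.535² + 15·7.120²]/32 = 46.4512
SE = √(s_p²·(1/18+1/16)) = 2.3418
t = (53.333−31.812)/2.3418 = 9.1900
df = 32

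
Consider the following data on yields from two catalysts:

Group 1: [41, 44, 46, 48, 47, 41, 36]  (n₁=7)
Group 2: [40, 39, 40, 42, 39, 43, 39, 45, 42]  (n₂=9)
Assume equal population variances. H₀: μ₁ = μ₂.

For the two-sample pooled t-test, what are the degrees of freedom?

df = n₁ + n₂ − 2 = 7 + 9 − 2 = 14

degrees of freedom = 14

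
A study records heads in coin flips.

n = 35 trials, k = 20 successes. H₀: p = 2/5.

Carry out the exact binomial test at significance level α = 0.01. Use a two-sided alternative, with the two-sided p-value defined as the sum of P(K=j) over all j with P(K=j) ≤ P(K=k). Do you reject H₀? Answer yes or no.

reject H₀: no

Exact binomial: n=35, k=20, p₀=2/5=0.4000
P(X=j) = C(n,j)·p₀^j·(1−p₀)^(n−j); p = Σ P(X=j) over j with P(X=j) ≤ P(X=20)
p-value (two-sided) = 0.05600
At α=0.01: p ≥ α → fail to reject H₀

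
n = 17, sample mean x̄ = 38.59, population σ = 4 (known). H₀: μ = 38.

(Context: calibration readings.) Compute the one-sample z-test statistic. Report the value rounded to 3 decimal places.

test statistic = 0.608

SE = σ/√n = 4/√17 = 0.9701
z = (x̄−μ₀)/SE = (38.59−38)/0.9701 = 0.6082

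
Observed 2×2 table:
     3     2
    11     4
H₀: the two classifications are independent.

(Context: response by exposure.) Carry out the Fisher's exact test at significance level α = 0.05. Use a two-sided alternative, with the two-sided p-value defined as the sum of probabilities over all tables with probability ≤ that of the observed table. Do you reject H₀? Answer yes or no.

Margins: r₁=5, r₂=15, c₁=14, c₂=6, n=20
p_obs = C(5,3)·C(15,11)/C(20,14); sum pmf over tables with pmf ≤ p_obs
p-value (two-sided) = 0.61262
At α=0.05: p ≥ α → fail to reject H₀

reject H₀: no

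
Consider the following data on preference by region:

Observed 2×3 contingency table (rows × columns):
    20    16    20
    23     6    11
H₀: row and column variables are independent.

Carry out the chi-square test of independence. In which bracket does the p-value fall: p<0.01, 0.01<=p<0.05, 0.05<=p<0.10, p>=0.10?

p-value bracket: 0.05<=p<0.10

Row totals [56, 40], col totals [43, 22, 31], n=96
χ² = (20−25.08)²/25.08 + (16−12.83)²/12.83 + (20−18.08)²/18.08 + (23−17.92)²/17.92 + (6−9.17)²/9.17 + (11−12.92)²/12.92 = 4.8353
df = 2
p-value (upper-tail) = 0.08913
→ bracket: 0.05<=p<0.10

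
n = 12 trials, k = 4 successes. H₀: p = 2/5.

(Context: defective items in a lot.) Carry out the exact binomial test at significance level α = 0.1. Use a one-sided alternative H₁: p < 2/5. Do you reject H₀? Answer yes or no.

Exact binomial: n=12, k=4, p₀=2/5=0.4000
P(X≤4) from Σ C(n,i)·p₀^i·(1−p₀)^(n−i)
p-value (one-sided, H₁ less) = 0.43818
At α=0.1: p ≥ α → fail to reject H₀

reject H₀: no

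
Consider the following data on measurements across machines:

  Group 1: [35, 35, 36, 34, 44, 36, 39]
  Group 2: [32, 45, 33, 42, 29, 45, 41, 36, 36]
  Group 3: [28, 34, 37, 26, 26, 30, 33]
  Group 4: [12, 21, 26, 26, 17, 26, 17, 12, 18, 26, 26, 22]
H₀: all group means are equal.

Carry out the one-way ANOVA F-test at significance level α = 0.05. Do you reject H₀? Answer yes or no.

Group means [37.00, 37.67, 30.57, 20.75], grand mean 30.314
SSB = Σnᵢ(x̄ᵢ−x̄)² = 1897.579; SSW = ΣΣ(x−x̄ᵢ)² = 779.964
MSB = 1897.579/3 = 632.5262; MSW = 779.964/31 = 25.1601
F = MSB/MSW = 25.1400
df = (3, 31)
p-value (upper-tail) = 0.00000
At α=0.05: p < α → reject H₀

reject H₀: yes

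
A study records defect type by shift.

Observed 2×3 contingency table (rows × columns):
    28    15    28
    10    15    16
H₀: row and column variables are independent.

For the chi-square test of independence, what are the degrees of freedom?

degrees of freedom = 2

df = (r−1)(c−1) = (2−1)·(3−1) = 2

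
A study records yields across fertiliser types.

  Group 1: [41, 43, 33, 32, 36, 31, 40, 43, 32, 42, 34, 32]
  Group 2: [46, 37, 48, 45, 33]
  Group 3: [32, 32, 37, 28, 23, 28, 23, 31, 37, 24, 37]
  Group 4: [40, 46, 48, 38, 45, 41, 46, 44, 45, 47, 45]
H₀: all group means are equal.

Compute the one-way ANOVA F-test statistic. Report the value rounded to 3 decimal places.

test statistic = 16.672

Group means [36.58, 41.80, 30.18, 44.09], grand mean 37.564
SSB = Σnᵢ(x̄ᵢ−x̄)² = 1169.328; SSW = ΣΣ(x−x̄ᵢ)² = 818.262
MSB = 1169.328/3 = 389.7759; MSW = 818.262/35 = 23.3789
F = MSB/MSW = 16.6721
df = (3, 35)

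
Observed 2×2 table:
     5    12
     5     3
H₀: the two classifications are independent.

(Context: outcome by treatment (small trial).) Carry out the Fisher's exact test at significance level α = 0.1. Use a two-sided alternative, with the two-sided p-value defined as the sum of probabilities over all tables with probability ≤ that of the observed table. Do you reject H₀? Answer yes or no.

Margins: r₁=17, r₂=8, c₁=10, c₂=15, n=25
p_obs = C(17,5)·C(8,5)/C(25,10); sum pmf over tables with pmf ≤ p_obs
p-value (two-sided) = 0.19355
At α=0.1: p ≥ α → fail to reject H₀

reject H₀: no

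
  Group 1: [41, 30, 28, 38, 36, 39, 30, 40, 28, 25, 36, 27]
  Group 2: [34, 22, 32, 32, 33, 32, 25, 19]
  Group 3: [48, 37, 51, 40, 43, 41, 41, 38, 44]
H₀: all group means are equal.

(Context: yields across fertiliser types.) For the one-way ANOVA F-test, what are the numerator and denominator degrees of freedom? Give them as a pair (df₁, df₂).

degrees of freedom = [2, 26]

k = 3 groups, N = 29 total
df = (k−1, N−k) = (3−1, 29−3) = (2, 26)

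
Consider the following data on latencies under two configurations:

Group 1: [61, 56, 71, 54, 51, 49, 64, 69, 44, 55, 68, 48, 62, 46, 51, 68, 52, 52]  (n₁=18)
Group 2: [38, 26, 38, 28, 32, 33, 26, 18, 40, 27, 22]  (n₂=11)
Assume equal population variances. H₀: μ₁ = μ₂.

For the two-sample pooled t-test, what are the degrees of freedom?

df = n₁ + n₂ − 2 = 18 + 11 − 2 = 27

degrees of freedom = 27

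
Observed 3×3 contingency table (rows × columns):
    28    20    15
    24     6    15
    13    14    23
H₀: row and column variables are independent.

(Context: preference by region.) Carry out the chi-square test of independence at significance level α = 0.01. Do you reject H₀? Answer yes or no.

reject H₀: no

Row totals [63, 45, 50], col totals [65, 40, 53], n=158
χ² = (28−25.92)²/25.92 + (20−15.95)²/15.95 + (15−21.13)²/21.13 + (24−18.51)²/18.51 + (6−11.39)²/11.39 + (15−15.09)²/15.09 + (13−20.57)²/20.57 + (14−12.66)²/12.66 + (23−16.77)²/16.77 = 12.3957
df = 4
p-value (upper-tail) = 0.01464
At α=0.01: p ≥ α → fail to reject H₀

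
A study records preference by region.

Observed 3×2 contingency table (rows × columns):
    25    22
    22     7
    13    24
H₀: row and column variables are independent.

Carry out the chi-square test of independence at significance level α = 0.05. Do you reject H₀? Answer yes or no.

reject H₀: yes

Row totals [47, 29, 37], col totals [60, 53], n=113
χ² = (25−24.96)²/24.96 + (22−22.04)²/22.04 + (22−15.40)²/15.40 + (7−13.60)²/13.60 + (13−19.65)²/19.65 + (24−17.35)²/17.35 = 10.8283
df = 2
p-value (upper-tail) = 0.00445
At α=0.05: p < α → reject H₀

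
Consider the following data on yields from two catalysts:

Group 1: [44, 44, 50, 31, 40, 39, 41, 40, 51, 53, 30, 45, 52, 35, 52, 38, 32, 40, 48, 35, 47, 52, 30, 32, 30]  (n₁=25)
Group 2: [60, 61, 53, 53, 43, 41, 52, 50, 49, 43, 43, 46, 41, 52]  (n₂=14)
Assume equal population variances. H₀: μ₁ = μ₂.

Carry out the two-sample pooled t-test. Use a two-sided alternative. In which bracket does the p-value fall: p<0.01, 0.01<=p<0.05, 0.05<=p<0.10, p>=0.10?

x̄₁=41.240, s₁=7.954, n₁=25
x̄₂=49.071, s₂=6.569, n₂=14
s_p² = [24·7.954² + 13·6.569²]/37 = 56.2024
SE = √(s_p²·(1/25+1/14)) = 2.5025
t = (41.240−49.071)/2.5025 = -3.1294
df = 37
p-value (two-sided) = 0.00341
→ bracket: p<0.01

p-value bracket: p<0.01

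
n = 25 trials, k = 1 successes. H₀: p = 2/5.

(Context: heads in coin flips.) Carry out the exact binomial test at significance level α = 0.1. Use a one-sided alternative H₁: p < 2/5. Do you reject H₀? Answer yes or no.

Exact binomial: n=25, k=1, p₀=2/5=0.4000
P(X≤1) from Σ C(n,i)·p₀^i·(1−p₀)^(n−i)
p-value (one-sided, H₁ less) = 0.00005
At α=0.1: p < α → reject H₀

reject H₀: yes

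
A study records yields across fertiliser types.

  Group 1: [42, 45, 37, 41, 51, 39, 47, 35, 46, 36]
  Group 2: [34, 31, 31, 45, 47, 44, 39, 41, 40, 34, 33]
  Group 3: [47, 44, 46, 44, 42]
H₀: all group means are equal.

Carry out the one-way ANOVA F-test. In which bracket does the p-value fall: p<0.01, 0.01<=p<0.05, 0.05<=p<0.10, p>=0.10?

p-value bracket: 0.05<=p<0.10

Group means [41.90, 38.09, 44.60], grand mean 40.808
SSB = Σnᵢ(x̄ᵢ−x̄)² = 165.029; SSW = ΣΣ(x−x̄ᵢ)² = 601.009
MSB = 165.029/2 = 82.5147; MSW = 601.009/23 = 26.1308
F = MSB/MSW = 3.1578
df = (2, 23)
p-value (upper-tail) = 0.06141
→ bracket: 0.05<=p<0.10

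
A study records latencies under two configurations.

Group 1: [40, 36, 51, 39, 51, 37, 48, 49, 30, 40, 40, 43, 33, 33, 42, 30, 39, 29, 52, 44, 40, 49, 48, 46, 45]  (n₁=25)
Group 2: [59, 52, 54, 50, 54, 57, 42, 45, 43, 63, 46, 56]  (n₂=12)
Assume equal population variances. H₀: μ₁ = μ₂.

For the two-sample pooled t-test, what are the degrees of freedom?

df = n₁ + n₂ − 2 = 25 + 12 − 2 = 35

degrees of freedom = 35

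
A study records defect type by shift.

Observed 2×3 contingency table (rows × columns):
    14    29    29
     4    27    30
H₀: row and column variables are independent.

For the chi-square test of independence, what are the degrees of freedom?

df = (r−1)(c−1) = (2−1)·(3−1) = 2

degrees of freedom = 2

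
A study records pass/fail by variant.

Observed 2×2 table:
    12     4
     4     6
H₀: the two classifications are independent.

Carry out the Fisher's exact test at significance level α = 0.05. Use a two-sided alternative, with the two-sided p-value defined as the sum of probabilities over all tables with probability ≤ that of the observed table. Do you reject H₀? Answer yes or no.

Margins: r₁=16, r₂=10, c₁=16, c₂=10, n=26
p_obs = C(16,12)·C(10,4)/C(26,16); sum pmf over tables with pmf ≤ p_obs
p-value (two-sided) = 0.10870
At α=0.05: p ≥ α → fail to reject H₀

reject H₀: no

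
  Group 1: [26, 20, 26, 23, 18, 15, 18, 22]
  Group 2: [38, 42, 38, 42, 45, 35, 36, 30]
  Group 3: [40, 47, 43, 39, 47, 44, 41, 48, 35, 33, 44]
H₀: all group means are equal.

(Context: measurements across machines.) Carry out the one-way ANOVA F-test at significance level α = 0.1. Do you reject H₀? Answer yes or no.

reject H₀: yes

Group means [21.00, 38.25, 41.91], grand mean 34.630
SSB = Σnᵢ(x̄ᵢ−x̄)² = 2173.887; SSW = ΣΣ(x−x̄ᵢ)² = 506.409
MSB = 2173.887/2 = 1086.9436; MSW = 506.409/24 = 21.1004
F = MSB/MSW = 51.5130
df = (2, 24)
p-value (upper-tail) = 0.00000
At α=0.1: p < α → reject H₀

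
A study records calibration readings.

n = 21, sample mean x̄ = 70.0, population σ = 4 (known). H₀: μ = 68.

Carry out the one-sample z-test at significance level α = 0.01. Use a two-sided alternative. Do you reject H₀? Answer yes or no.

SE = σ/√n = 4/√21 = 0.8729
z = (x̄−μ₀)/SE = (70.0−68)/0.8729 = 2.2913
p-value (two-sided) = 0.02195
At α=0.01: p ≥ α → fail to reject H₀

reject H₀: no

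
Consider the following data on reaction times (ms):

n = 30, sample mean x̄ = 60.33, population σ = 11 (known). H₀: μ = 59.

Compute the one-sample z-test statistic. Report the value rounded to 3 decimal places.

SE = σ/√n = 11/√30 = 2.0083
z = (x̄−μ₀)/SE = (60.33−59)/2.0083 = 0.6622

test statistic = 0.662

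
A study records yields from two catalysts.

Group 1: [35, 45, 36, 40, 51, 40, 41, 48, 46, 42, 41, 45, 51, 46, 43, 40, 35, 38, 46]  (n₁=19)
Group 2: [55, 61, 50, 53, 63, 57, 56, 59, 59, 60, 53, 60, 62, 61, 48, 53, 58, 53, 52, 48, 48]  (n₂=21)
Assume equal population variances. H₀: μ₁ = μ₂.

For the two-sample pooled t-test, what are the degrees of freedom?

degrees of freedom = 38

df = n₁ + n₂ − 2 = 19 + 21 − 2 = 38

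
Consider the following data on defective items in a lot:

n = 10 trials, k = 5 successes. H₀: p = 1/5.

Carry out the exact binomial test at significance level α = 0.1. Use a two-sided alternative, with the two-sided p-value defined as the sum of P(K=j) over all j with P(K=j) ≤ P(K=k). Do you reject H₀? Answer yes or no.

reject H₀: yes

Exact binomial: n=10, k=5, p₀=1/5=0.2000
P(X=j) = C(n,j)·p₀^j·(1−p₀)^(n−j); p = Σ P(X=j) over j with P(X=j) ≤ P(X=5)
p-value (two-sided) = 0.03279
At α=0.1: p < α → reject H₀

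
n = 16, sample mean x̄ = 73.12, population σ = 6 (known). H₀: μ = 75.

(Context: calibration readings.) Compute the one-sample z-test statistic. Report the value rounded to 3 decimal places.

SE = σ/√n = 6/√16 = 1.5000
z = (x̄−μ₀)/SE = (73.12−75)/1.5000 = -1.2533

test statistic = -1.253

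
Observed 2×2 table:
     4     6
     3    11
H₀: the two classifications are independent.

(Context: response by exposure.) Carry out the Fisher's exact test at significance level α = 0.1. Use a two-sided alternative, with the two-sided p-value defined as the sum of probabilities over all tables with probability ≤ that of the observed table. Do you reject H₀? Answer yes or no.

Margins: r₁=10, r₂=14, c₁=7, c₂=17, n=24
p_obs = C(10,4)·C(14,3)/C(24,7); sum pmf over tables with pmf ≤ p_obs
p-value (two-sided) = 0.39264
At α=0.1: p ≥ α → fail to reject H₀

reject H₀: no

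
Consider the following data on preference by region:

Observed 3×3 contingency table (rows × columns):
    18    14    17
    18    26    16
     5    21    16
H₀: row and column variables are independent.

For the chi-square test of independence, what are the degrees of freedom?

degrees of freedom = 4

df = (r−1)(c−1) = (3−1)·(3−1) = 4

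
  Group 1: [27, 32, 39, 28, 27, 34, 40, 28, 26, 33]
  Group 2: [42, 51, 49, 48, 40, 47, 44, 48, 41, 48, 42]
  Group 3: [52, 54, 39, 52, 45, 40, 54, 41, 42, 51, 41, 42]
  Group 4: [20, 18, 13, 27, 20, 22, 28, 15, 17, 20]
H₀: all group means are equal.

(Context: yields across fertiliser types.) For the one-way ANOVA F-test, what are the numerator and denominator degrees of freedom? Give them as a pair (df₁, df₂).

degrees of freedom = [3, 39]

k = 4 groups, N = 43 total
df = (k−1, N−k) = (4−1, 43−4) = (3, 39)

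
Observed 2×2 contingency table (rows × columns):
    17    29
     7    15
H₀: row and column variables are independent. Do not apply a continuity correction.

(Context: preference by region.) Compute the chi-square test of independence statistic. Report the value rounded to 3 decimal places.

test statistic = 0.172

Row totals [46, 22], col totals [24, 44], n=68
χ² = (17−16.24)²/16.24 + (29−29.76)²/29.76 + (7−7.76)²/7.76 + (15−14.24)²/14.24 = 0.1721
df = 1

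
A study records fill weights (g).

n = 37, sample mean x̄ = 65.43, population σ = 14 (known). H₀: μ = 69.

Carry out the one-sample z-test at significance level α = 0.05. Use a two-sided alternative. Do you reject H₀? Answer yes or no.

SE = σ/√n = 14/√37 = 2.3016
z = (x̄−μ₀)/SE = (65.43−69)/2.3016 = -1.5511
p-value (two-sided) = 0.12088
At α=0.05: p ≥ α → fail to reject H₀

reject H₀: no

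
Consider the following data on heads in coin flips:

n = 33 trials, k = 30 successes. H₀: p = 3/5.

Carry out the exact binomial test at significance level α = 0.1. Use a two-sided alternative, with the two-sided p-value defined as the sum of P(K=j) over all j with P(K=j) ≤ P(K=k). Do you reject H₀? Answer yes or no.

Exact binomial: n=33, k=30, p₀=3/5=0.6000
P(X=j) = C(n,j)·p₀^j·(1−p₀)^(n−j); p = Σ P(X=j) over j with P(X=j) ≤ P(X=30)
p-value (two-sided) = 0.00012
At α=0.1: p < α → reject H₀

reject H₀: yes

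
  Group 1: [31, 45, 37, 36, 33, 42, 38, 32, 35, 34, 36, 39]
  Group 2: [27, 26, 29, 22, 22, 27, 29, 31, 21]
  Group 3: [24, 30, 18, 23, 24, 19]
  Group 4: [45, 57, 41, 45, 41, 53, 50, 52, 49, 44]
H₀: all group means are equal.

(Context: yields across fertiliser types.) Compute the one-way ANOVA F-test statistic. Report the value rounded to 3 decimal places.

Group means [36.50, 26.00, 23.00, 47.70], grand mean 34.784
SSB = Σnᵢ(x̄ᵢ−x̄)² = 3231.170; SSW = ΣΣ(x−x̄ᵢ)² = 635.100
MSB = 3231.170/3 = 1077.0568; MSW = 635.100/33 = 19.2455
F = MSB/MSW = 55.9642
df = (3, 33)

test statistic = 55.964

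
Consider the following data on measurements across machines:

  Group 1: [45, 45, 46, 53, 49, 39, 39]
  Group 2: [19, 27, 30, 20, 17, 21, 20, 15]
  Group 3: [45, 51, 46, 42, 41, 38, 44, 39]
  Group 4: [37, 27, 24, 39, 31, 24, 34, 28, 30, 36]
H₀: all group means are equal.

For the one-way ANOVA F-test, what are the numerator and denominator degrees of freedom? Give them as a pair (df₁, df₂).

k = 4 groups, N = 33 total
df = (k−1, N−k) = (4−1, 33−4) = (3, 29)

degrees of freedom = [3, 29]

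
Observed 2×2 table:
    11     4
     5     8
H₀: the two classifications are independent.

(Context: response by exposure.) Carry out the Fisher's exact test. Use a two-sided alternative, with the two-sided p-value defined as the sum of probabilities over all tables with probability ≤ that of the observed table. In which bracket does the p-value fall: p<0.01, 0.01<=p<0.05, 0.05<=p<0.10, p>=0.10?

Margins: r₁=15, r₂=13, c₁=16, c₂=12, n=28
p_obs = C(15,11)·C(13,5)/C(28,16); sum pmf over tables with pmf ≤ p_obs
p-value (two-sided) = 0.12482
→ bracket: p>=0.10

p-value bracket: p>=0.10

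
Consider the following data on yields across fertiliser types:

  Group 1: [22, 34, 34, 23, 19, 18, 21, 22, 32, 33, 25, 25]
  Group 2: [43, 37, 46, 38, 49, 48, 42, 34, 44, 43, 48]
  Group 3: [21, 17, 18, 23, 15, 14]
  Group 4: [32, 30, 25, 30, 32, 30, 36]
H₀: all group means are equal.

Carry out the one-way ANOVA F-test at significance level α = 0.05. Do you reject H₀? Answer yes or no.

reject H₀: yes

Group means [25.67, 42.91, 18.00, 30.71], grand mean 30.639
SSB = Σnᵢ(x̄ᵢ−x̄)² = 2911.301; SSW = ΣΣ(x−x̄ᵢ)² = 757.004
MSB = 2911.301/3 = 970.4337; MSW = 757.004/32 = 23.6564
F = MSB/MSW = 41.0221
df = (3, 32)
p-value (upper-tail) = 0.00000
At α=0.05: p < α → reject H₀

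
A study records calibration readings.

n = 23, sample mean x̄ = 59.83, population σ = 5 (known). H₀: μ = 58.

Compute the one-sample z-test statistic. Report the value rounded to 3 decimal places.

test statistic = 1.755

SE = σ/√n = 5/√23 = 1.0426
z = (x̄−μ₀)/SE = (59.83−58)/1.0426 = 1.7553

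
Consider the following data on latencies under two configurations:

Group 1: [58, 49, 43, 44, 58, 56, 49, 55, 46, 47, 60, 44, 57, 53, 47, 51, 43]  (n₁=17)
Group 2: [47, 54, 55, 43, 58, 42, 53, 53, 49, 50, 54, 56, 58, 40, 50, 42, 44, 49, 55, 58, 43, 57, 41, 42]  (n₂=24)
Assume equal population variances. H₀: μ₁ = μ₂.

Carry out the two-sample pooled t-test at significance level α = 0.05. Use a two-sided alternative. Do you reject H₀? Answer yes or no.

x̄₁=50.588, s₁=5.853, n₁=17
x̄₂=49.708, s₂=6.231, n₂=24
s_p² = [16·5.853² + 23·6.231²]/39 = 36.9507
SE = √(s_p²·(1/17+1/24)) = 1.9270
t = (50.588−49.708)/1.9270 = 0.4566
df = 39
p-value (two-sided) = 0.65047
At α=0.05: p ≥ α → fail to reject H₀

reject H₀: no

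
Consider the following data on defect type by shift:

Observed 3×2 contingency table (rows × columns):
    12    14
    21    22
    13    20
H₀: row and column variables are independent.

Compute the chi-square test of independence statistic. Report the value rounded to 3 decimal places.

test statistic = 0.688

Row totals [26, 43, 33], col totals [46, 56], n=102
χ² = (12−11.73)²/11.73 + (14−14.27)²/14.27 + (21−19.39)²/19.39 + (22−23.61)²/23.61 + (13−14.88)²/14.88 + (20−18.12)²/18.12 = 0.6882
df = 2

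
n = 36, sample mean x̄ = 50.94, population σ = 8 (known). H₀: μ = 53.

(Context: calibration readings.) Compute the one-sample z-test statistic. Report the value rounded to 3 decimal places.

test statistic = -1.545

SE = σ/√n = 8/√36 = 1.3333
z = (x̄−μ₀)/SE = (50.94−53)/1.3333 = -1.5450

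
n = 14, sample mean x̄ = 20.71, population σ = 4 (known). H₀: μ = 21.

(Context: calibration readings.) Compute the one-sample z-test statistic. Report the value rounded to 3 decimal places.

test statistic = -0.271

SE = σ/√n = 4/√14 = 1.0690
z = (x̄−μ₀)/SE = (20.71−21)/1.0690 = -0.2713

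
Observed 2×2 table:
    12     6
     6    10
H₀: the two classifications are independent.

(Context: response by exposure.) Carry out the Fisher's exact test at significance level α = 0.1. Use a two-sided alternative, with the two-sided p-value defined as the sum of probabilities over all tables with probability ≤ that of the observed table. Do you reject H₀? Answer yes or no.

Margins: r₁=18, r₂=16, c₁=18, c₂=16, n=34
p_obs = C(18,12)·C(16,6)/C(34,18); sum pmf over tables with pmf ≤ p_obs
p-value (two-sided) = 0.16793
At α=0.1: p ≥ α → fail to reject H₀

reject H₀: no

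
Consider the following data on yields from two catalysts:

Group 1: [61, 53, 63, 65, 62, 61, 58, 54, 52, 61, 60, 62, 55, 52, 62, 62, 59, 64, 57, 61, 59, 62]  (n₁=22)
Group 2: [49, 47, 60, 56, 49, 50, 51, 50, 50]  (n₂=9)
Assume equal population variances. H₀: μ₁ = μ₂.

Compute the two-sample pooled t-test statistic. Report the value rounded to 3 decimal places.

test statistic = 5.130

x̄₁=59.318, s₁=3.884, n₁=22
x̄₂=51.333, s₂=4.062, n₂=9
s_p² = [21·3.884² + 8·4.062²]/29 = 15.4749
SE = √(s_p²·(1/22+1/9)) = 1.5565
t = (59.318−51.333)/1.5565 = 5.1298
df = 29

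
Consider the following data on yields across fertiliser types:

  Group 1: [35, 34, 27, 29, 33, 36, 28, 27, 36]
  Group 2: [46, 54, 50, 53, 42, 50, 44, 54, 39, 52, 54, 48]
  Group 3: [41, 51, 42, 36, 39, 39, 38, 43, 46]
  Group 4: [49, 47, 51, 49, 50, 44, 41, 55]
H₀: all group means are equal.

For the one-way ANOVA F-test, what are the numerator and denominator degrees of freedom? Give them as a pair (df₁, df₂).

k = 4 groups, N = 38 total
df = (k−1, N−k) = (4−1, 38−4) = (3, 34)

degrees of freedom = [3, 34]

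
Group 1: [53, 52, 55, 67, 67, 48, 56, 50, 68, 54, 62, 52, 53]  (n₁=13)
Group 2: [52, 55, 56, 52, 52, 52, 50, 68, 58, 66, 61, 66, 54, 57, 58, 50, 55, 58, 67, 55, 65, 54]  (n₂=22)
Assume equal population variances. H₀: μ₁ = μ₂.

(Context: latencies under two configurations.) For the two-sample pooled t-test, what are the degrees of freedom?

degrees of freedom = 33

df = n₁ + n₂ − 2 = 13 + 22 − 2 = 33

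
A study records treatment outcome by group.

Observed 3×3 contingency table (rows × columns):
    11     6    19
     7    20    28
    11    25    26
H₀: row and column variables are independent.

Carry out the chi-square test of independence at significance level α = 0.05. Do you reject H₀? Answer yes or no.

Row totals [36, 55, 62], col totals [29, 51, 73], n=153
χ² = (11−6.82)²/6.82 + (6−12.00)²/12.00 + (19−17.18)²/17.18 + (7−10.42)²/10.42 + (20−18.33)²/18.33 + (28−26.24)²/26.24 + (11−11.75)²/11.75 + (25−20.67)²/20.67 + (26−29.58)²/29.58 = 8.5347
df = 4
p-value (upper-tail) = 0.07384
At α=0.05: p ≥ α → fail to reject H₀

reject H₀: no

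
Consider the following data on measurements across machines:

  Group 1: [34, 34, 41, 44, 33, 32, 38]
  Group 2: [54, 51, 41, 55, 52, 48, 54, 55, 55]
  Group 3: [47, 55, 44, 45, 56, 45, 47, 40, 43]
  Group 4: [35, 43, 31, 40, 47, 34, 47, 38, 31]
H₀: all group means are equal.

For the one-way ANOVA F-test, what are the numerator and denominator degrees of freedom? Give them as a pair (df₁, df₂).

degrees of freedom = [3, 30]

k = 4 groups, N = 34 total
df = (k−1, N−k) = (4−1, 34−4) = (3, 30)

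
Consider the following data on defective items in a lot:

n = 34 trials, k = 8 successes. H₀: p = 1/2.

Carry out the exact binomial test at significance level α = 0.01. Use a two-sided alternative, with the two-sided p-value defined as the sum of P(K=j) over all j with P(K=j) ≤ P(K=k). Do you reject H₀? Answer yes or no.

Exact binomial: n=34, k=8, p₀=1/2=0.5000
P(X=j) = C(n,j)·p₀^j·(1−p₀)^(n−j); p = Σ P(X=j) over j with P(X=j) ≤ P(X=8)
p-value (two-sided) = 0.00294
At α=0.01: p < α → reject H₀

reject H₀: yes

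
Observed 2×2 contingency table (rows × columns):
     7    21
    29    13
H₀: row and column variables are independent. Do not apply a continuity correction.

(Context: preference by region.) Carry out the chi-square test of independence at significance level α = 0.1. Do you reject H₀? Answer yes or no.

reject H₀: yes

Row totals [28, 42], col totals [36, 34], n=70
χ² = (7−14.40)²/14.40 + (21−13.60)²/13.60 + (29−21.60)²/21.60 + (13−20.40)²/20.40 = 13.0487
df = 1
p-value (upper-tail) = 0.00030
At α=0.1: p < α → reject H₀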